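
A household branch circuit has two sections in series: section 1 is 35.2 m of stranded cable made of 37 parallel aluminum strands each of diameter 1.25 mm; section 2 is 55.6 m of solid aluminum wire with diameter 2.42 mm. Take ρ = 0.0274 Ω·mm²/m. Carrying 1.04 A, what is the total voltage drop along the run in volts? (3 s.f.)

ρ = 0.0274 Ω·mm²/m = 2.74×10^-8 Ω·m
Section 1: A_strand = π(6.2500e-04)² = 1.227e-06 m²; R₁ = ρL/(N·A_s) = (2.74×10^-8)(35.2)/(37×1.227e-06) = 0.02124 Ω
Section 2: A = π(d/2)² = π(1.2100e-03 m)² = 4.600e-06 m²
R₂ = (2.74×10^-8)(55.6)/(4.600e-06) = 0.3312 Ω
R = R₁ + R₂ = 0.3525 Ω
V = IR = 1.04 × 0.3525 = 0.367 V

0.367 V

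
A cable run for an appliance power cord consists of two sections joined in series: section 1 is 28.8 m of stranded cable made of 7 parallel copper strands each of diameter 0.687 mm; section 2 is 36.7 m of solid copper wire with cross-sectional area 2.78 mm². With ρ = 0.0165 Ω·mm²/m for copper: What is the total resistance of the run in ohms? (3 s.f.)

ρ = 0.0165 Ω·mm²/m = 1.65×10^-8 Ω·m
Section 1: A_strand = π(3.4350e-04)² = 3.707e-07 m²; R₁ = ρL/(N·A_s) = (1.65×10^-8)(28.8)/(7×3.707e-07) = 0.1831 Ω
Section 2: A = 2.78 mm² = 2.780e-06 m²
R₂ = (1.65×10^-8)(36.7)/(2.780e-06) = 0.2178 Ω
R = R₁ + R₂ = 0.401 Ω

0.401 Ω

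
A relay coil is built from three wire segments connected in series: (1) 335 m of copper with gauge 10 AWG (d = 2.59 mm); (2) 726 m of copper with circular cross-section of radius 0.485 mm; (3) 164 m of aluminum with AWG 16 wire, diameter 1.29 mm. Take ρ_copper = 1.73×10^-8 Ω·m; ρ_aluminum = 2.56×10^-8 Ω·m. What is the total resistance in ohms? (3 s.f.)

Seg 1: A = π(2.59/2 mm)² = π(1.2950e-03 m)² = 5.269e-06 m²
R_1 = (1.73×10^-8)(335)/(5.269e-06) = 1.1 Ω
Seg 2: A = πr² = π(4.8500e-04 m)² = 7.390e-07 m²
R_2 = (1.73×10^-8)(726)/(7.390e-07) = 17 Ω
Seg 3: A = π(1.29/2 mm)² = π(6.4500e-04 m)² = 1.307e-06 m²
R_3 = (2.56×10^-8)(164)/(1.307e-06) = 3.212 Ω
R_total = R_1 + R_2 + R_3 = 21.3 Ω

21.3 Ω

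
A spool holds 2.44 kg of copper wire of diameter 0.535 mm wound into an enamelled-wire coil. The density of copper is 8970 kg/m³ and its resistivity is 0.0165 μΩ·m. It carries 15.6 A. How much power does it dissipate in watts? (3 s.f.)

ρ = 0.0165 μΩ·m = 1.65×10^-8 Ω·m
A = π(d/2)² = π(2.6750e-04 m)² = 2.2480e-07 m²
L = m/(density·A) = 2.44/(8970×2.2480e-07) = 1210 m
R = ρL/A = (1.65×10^-8)(1210)/(2.2480e-07) = 88.82 Ω
P = I²R = (15.6)² × 88.82 = 21600 W

21600 W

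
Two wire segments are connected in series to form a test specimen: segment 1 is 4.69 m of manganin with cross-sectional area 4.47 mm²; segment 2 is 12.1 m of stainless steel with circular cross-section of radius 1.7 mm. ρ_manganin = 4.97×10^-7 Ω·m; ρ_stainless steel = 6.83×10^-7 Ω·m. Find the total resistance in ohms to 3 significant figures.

Segment 1: A = 4.47 mm² = 4.470e-06 m²
R₁ = ρL/A = (4.97×10^-7)(4.69)/(4.470e-06) = 0.5215 Ω
Segment 2: A = πr² = π(1.7000e-03 m)² = 9.079e-06 m²
R₂ = (6.83×10^-7)(12.1)/(9.079e-06) = 0.9102 Ω
R = R₁ + R₂ = 1.43 Ω

1.43 Ω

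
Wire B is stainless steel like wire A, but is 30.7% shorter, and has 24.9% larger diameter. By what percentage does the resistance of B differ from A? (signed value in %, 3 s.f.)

R ∝ L/d², so R_B/R_A = (1 − 30.7/100) × (1 + 24.9/100)⁻²
= 0.693 × 0.641 = 0.4442
(R_B − R_A)/R_A = 0.4442 − 1 = -55.6%

-55.6%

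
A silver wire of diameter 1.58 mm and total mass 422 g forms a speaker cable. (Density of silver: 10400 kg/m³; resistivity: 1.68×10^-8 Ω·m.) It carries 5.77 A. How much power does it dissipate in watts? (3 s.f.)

5.90 W

A = π(d/2)² = π(7.9000e-04 m)² = 1.9607e-06 m²
L = m/(density·A) = 0.422/(10400×1.9607e-06) = 20.7 m
R = ρL/A = (1.68×10^-8)(20.7)/(1.9607e-06) = 0.1773 Ω
P = I²R = (5.77)² × 0.1773 = 5.90 W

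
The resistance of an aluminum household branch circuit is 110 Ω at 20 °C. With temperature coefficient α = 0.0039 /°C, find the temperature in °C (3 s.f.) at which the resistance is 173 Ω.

R = R₀(1 + α(T − T₀)) ⇒ T = T₀ + (R/R₀ − 1)/α
T = 20 + (173/110 − 1)/0.0039 = 20 + (0.5727)/0.0039 = 167 °C

167 °C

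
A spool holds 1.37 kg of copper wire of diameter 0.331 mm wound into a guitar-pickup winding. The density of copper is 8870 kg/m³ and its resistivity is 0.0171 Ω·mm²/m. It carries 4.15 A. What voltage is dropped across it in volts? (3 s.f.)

ρ = 0.0171 Ω·mm²/m = 1.71×10^-8 Ω·m
A = π(d/2)² = π(1.6550e-04 m)² = 8.6049e-08 m²
L = m/(density·A) = 1.37/(8870×8.6049e-08) = 1795 m
R = ρL/A = (1.71×10^-8)(1795)/(8.6049e-08) = 356.7 Ω
V = IR = 4.15 × 356.7 = 1480 V

1480 V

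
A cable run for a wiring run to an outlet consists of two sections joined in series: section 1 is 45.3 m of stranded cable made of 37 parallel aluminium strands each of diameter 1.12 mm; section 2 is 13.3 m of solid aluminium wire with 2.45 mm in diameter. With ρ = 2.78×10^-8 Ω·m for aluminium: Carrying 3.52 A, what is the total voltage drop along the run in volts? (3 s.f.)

0.398 V

Section 1: A_strand = π(5.6000e-04)² = 9.852e-07 m²; R₁ = ρL/(N·A_s) = (2.78×10^-8)(45.3)/(37×9.852e-07) = 0.03455 Ω
Section 2: A = π(d/2)² = π(1.2250e-03 m)² = 4.714e-06 m²
R₂ = (2.78×10^-8)(13.3)/(4.714e-06) = 0.07843 Ω
R = R₁ + R₂ = 0.113 Ω
V = IR = 3.52 × 0.113 = 0.398 V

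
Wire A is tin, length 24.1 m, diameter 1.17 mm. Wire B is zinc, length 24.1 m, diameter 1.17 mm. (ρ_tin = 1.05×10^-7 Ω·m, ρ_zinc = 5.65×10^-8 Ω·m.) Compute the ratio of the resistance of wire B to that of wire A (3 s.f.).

R ∝ ρL/d², so R_B/R_A = (ρ_B/ρ_A)
= (5.65×10^-8/1.05×10^-7) = 0.538

0.538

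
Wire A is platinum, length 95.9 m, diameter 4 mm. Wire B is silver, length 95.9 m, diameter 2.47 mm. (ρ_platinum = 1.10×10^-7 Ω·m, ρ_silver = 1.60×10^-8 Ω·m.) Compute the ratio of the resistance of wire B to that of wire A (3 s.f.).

0.381

R ∝ ρL/d², so R_B/R_A = (ρ_B/ρ_A) × (d_A/d_B)²
= (1.60×10^-8/1.10×10^-7) × (4/2.47)² = 0.381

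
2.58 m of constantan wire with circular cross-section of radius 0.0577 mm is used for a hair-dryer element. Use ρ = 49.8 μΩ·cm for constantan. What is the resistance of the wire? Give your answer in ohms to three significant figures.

ρ = 49.8 μΩ·cm = 4.98×10^-7 Ω·m
A = πr² = π(5.7700e-05 m)² = 1.046e-08 m²
R = ρL/A = (4.98×10^-7)(2.58 m)/(1.046e-08 m²) = 123 Ω

123 Ω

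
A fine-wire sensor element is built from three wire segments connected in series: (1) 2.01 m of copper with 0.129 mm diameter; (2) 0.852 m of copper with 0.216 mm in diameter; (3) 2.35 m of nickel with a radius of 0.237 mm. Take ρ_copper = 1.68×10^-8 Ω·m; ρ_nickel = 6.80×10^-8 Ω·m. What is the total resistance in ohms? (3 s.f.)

Seg 1: A = π(d/2)² = π(6.4500e-05 m)² = 1.307e-08 m²
R_1 = (1.68×10^-8)(2.01)/(1.307e-08) = 2.584 Ω
Seg 2: A = π(d/2)² = π(1.0800e-04 m)² = 3.664e-08 m²
R_2 = (1.68×10^-8)(0.852)/(3.664e-08) = 0.3906 Ω
Seg 3: A = πr² = π(2.3700e-04 m)² = 1.765e-07 m²
R_3 = (6.80×10^-8)(2.35)/(1.765e-07) = 0.9056 Ω
R_total = R_1 + R_2 + R_3 = 3.88 Ω

3.88 Ω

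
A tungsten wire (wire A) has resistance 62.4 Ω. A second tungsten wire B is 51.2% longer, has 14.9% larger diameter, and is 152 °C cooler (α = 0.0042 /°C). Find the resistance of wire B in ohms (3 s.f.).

R ∝ ρL/d² with ρ ∝ (1+αΔT), so R_B/R_A = (1 + 51.2/100) × (1 + 14.9/100)⁻² × (1 − 0.0042×152)
= 1.512 × 0.7575 × 0.3616 = 0.4141
R_B = 0.4141 × 62.4 = 25.8 Ω

25.8 Ω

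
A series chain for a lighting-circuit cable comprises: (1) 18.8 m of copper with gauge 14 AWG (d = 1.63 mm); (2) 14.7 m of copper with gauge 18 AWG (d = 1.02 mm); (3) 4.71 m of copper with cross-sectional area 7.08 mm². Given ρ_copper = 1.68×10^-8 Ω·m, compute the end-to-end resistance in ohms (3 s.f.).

0.465 Ω

Seg 1: A = π(1.63/2 mm)² = π(8.1500e-04 m)² = 2.087e-06 m²
R_1 = (1.68×10^-8)(18.8)/(2.087e-06) = 0.1514 Ω
Seg 2: A = π(1.02/2 mm)² = π(5.1000e-04 m)² = 8.171e-07 m²
R_2 = (1.68×10^-8)(14.7)/(8.171e-07) = 0.3022 Ω
Seg 3: A = 7.08 mm² = 7.080e-06 m²
R_3 = (1.68×10^-8)(4.71)/(7.080e-06) = 0.01118 Ω
R_total = R_1 + R_2 + R_3 = 0.465 Ω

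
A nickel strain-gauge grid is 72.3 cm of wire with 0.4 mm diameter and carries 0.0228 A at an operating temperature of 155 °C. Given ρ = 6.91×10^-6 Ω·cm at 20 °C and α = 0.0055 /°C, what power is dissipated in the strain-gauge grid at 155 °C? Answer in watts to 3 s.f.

3.60×10^-4 W

ρ = 6.91×10^-6 Ω·cm = 6.91×10^-8 Ω·m
A = π(d/2)² = π(2.0000e-04 m)² = 1.257e-07 m²
R₍20₎ = ρL/A = (6.91×10^-8)(0.723)/(1.257e-07) = 0.3976 Ω
R₍155₎ = R₍20₎(1 + αΔT) = 0.3976 × (1 + 0.0055×135) = 0.6928 Ω
P = I²R = (0.0228)² × 0.6928 = 3.60×10^-4 W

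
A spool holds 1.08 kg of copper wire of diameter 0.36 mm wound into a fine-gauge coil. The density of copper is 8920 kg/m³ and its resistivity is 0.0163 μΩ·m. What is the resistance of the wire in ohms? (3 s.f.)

ρ = 0.0163 μΩ·m = 1.63×10^-8 Ω·m
A = π(d/2)² = π(1.8000e-04 m)² = 1.0179e-07 m²
L = m/(density·A) = 1.08/(8920×1.0179e-07) = 1189 m
R = ρL/A = (1.63×10^-8)(1189)/(1.0179e-07) = 190 Ω

190 Ω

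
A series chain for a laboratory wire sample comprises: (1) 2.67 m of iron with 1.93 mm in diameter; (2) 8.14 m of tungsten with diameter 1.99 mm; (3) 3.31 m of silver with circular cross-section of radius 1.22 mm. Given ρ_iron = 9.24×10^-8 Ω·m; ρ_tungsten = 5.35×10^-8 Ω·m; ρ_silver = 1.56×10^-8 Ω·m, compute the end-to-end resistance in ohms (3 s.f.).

0.235 Ω

Seg 1: A = π(d/2)² = π(9.6500e-04 m)² = 2.926e-06 m²
R_1 = (9.24×10^-8)(2.67)/(2.926e-06) = 0.08433 Ω
Seg 2: A = π(d/2)² = π(9.9500e-04 m)² = 3.110e-06 m²
R_2 = (5.35×10^-8)(8.14)/(3.110e-06) = 0.14 Ω
Seg 3: A = πr² = π(1.2200e-03 m)² = 4.676e-06 m²
R_3 = (1.56×10^-8)(3.31)/(4.676e-06) = 0.01104 Ω
R_total = R_1 + R_2 + R_3 = 0.235 Ω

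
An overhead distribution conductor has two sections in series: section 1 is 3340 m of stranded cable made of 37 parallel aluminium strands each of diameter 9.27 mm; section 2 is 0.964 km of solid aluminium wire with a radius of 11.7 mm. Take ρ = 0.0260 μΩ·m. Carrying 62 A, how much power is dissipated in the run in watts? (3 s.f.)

ρ = 0.0260 μΩ·m = 2.60×10^-8 Ω·m
Section 1: A_strand = π(4.6350e-03)² = 6.749e-05 m²; R₁ = ρL/(N·A_s) = (2.60×10^-8)(3340)/(37×6.749e-05) = 0.03478 Ω
Section 2: A = πr² = π(1.1700e-02 m)² = 4.301e-04 m²
R₂ = (2.60×10^-8)(964)/(4.301e-04) = 0.05828 Ω
R = R₁ + R₂ = 0.09306 Ω
P = I²R = (62)² × 0.09306 = 358 W

358 W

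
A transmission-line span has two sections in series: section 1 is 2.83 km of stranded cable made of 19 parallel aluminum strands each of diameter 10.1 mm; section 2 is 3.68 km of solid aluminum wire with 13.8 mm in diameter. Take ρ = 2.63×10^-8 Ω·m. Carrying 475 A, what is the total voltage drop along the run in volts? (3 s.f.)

331 V

Section 1: A_strand = π(5.0500e-03)² = 8.012e-05 m²; R₁ = ρL/(N·A_s) = (2.63×10^-8)(2830)/(19×8.012e-05) = 0.04889 Ω
Section 2: A = π(d/2)² = π(6.9000e-03 m)² = 1.496e-04 m²
R₂ = (2.63×10^-8)(3680)/(1.496e-04) = 0.6471 Ω
R = R₁ + R₂ = 0.696 Ω
V = IR = 475 × 0.696 = 331 V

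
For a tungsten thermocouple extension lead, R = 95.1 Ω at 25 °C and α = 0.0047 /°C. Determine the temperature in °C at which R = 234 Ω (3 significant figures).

R = R₀(1 + α(T − T₀)) ⇒ T = T₀ + (R/R₀ − 1)/α
T = 25 + (234/95.1 − 1)/0.0047 = 25 + (1.461)/0.0047 = 336 °C

336 °C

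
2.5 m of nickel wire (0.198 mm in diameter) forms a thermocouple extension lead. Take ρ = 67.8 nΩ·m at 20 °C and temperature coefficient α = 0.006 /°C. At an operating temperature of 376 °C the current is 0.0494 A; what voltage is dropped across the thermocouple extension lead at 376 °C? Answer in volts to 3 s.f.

0.853 V

ρ = 67.8 nΩ·m = 6.78×10^-8 Ω·m
A = π(d/2)² = π(9.9000e-05 m)² = 3.079e-08 m²
R₍20₎ = ρL/A = (6.78×10^-8)(2.5)/(3.079e-08) = 5.505 Ω
R₍376₎ = R₍20₎(1 + αΔT) = 5.505 × (1 + 0.006×356) = 17.26 Ω
V = IR = 0.0494 × 17.26 = 0.853 V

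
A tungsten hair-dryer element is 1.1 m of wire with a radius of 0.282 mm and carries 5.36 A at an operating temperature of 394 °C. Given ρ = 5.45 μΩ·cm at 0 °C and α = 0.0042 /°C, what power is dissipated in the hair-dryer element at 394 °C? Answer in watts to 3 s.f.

ρ = 5.45 μΩ·cm = 5.45×10^-8 Ω·m
A = πr² = π(2.8200e-04 m)² = 2.498e-07 m²
R₍0₎ = ρL/A = (5.45×10^-8)(1.1)/(2.498e-07) = 0.24 Ω
R₍394₎ = R₍0₎(1 + αΔT) = 0.24 × (1 + 0.0042×394) = 0.637 Ω
P = I²R = (5.36)² × 0.637 = 18.3 W

18.3 W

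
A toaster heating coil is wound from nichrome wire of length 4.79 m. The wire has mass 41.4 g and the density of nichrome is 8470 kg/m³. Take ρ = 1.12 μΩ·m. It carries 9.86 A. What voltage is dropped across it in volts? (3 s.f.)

51.8 V

ρ = 1.12 μΩ·m = 1.12×10^-6 Ω·m
A = m/(density·L) = 0.0414/(8470×4.79) = 1.0204e-06 m²
R = ρL/A = (1.12×10^-6)(4.79)/(1.0204e-06) = 5.257 Ω
V = IR = 9.86 × 5.257 = 51.8 V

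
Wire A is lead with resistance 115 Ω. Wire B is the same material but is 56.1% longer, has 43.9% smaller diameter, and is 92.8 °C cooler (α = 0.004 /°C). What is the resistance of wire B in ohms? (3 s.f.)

R ∝ ρL/d² with ρ ∝ (1+αΔT), so R_B/R_A = (1 + 56.1/100) × (1 − 43.9/100)⁻² × (1 − 0.004×92.8)
= 1.561 × 3.177 × 0.6288 = 3.119
R_B = 3.119 × 115 = 359 Ω

359 Ω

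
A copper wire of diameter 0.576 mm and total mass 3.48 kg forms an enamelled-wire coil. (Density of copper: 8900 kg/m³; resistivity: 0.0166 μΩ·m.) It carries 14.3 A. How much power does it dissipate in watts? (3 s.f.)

19500 W

ρ = 0.0166 μΩ·m = 1.66×10^-8 Ω·m
A = π(d/2)² = π(2.8800e-04 m)² = 2.6058e-07 m²
L = m/(density·A) = 3.48/(8900×2.6058e-07) = 1501 m
R = ρL/A = (1.66×10^-8)(1501)/(2.6058e-07) = 95.59 Ω
P = I²R = (14.3)² × 95.59 = 19500 W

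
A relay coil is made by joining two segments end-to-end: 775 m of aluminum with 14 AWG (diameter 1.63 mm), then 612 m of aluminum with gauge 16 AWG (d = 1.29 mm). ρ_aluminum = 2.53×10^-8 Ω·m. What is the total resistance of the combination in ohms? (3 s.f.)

Segment 1: A = π(1.63/2 mm)² = π(8.1500e-04 m)² = 2.087e-06 m²
R₁ = ρL/A = (2.53×10^-8)(775)/(2.087e-06) = 9.396 Ω
Segment 2: A = π(1.29/2 mm)² = π(6.4500e-04 m)² = 1.307e-06 m²
R₂ = (2.53×10^-8)(612)/(1.307e-06) = 11.85 Ω
R = R₁ + R₂ = 21.2 Ω

21.2 Ω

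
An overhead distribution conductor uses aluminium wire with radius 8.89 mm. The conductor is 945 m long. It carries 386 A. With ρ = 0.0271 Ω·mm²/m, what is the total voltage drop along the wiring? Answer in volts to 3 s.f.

39.8 V

ρ = 0.0271 Ω·mm²/m = 2.71×10^-8 Ω·m
A = πr² = π(8.8900e-03 m)² = 2.483e-04 m²
R = ρL/A = (2.71×10^-8)(945)/(2.483e-04) = 0.1031 Ω
V = IR = 386 × 0.1031 = 39.8 V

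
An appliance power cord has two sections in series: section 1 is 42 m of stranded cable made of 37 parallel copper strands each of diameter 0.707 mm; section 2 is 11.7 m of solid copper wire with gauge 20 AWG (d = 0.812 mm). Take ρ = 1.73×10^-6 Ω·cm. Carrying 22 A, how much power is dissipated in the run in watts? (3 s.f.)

213 W

ρ = 1.73×10^-6 Ω·cm = 1.73×10^-8 Ω·m
Section 1: A_strand = π(3.5350e-04)² = 3.926e-07 m²; R₁ = ρL/(N·A_s) = (1.73×10^-8)(42)/(37×3.926e-07) = 0.05002 Ω
Section 2: A = π(0.812/2 mm)² = π(4.0600e-04 m)² = 5.178e-07 m²
R₂ = (1.73×10^-8)(11.7)/(5.178e-07) = 0.3909 Ω
R = R₁ + R₂ = 0.4409 Ω
P = I²R = (22)² × 0.4409 = 213 W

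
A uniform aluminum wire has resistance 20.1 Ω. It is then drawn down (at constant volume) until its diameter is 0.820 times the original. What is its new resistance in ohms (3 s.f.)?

44.5 Ω

Volume constant ⇒ L' = L/r² with r = 0.82. R' = ρL'/A' = ρ(L/r²)/(πr²d₀²/4) = R/r⁴.
R' = 2.212 × 20.1 = 44.5 Ω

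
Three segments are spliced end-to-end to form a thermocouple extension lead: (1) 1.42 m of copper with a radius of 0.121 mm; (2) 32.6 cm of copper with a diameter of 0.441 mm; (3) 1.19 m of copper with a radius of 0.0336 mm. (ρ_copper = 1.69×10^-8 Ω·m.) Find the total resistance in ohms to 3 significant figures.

6.23 Ω

Seg 1: A = πr² = π(1.2100e-04 m)² = 4.600e-08 m²
R_1 = (1.69×10^-8)(1.42)/(4.600e-08) = 0.5217 Ω
Seg 2: A = π(d/2)² = π(2.2050e-04 m)² = 1.527e-07 m²
R_2 = (1.69×10^-8)(0.326)/(1.527e-07) = 0.03607 Ω
Seg 3: A = πr² = π(3.3600e-05 m)² = 3.547e-09 m²
R_3 = (1.69×10^-8)(1.19)/(3.547e-09) = 5.67 Ω
R_total = R_1 + R_2 + R_3 = 6.23 Ω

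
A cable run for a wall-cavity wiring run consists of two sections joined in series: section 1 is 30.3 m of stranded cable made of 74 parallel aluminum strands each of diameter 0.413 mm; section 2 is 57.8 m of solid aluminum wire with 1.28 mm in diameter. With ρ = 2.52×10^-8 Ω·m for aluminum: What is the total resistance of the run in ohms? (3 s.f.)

Section 1: A_strand = π(2.0650e-04)² = 1.340e-07 m²; R₁ = ρL/(N·A_s) = (2.52×10^-8)(30.3)/(74×1.340e-07) = 0.07702 Ω
Section 2: A = π(d/2)² = π(6.4000e-04 m)² = 1.287e-06 m²
R₂ = (2.52×10^-8)(57.8)/(1.287e-06) = 1.132 Ω
R = R₁ + R₂ = 1.21 Ω

1.21 Ω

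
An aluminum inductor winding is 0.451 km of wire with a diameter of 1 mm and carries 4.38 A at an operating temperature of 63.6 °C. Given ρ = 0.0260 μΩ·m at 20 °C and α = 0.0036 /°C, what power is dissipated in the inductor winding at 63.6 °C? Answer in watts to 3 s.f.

331 W

ρ = 0.0260 μΩ·m = 2.60×10^-8 Ω·m
A = π(d/2)² = π(5.0000e-04 m)² = 7.854e-07 m²
R₍20₎ = ρL/A = (2.60×10^-8)(451)/(7.854e-07) = 14.93 Ω
R₍63.6₎ = R₍20₎(1 + αΔT) = 14.93 × (1 + 0.0036×43.6) = 17.27 Ω
P = I²R = (4.38)² × 17.27 = 331 W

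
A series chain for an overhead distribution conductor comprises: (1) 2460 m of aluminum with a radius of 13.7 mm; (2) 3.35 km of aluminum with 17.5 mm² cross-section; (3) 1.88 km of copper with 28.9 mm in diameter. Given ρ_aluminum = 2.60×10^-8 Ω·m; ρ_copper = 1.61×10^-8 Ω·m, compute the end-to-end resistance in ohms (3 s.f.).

Seg 1: A = πr² = π(1.3700e-02 m)² = 5.896e-04 m²
R_1 = (2.60×10^-8)(2460)/(5.896e-04) = 0.1085 Ω
Seg 2: A = 17.5 mm² = 1.750e-05 m²
R_2 = (2.60×10^-8)(3350)/(1.750e-05) = 4.977 Ω
Seg 3: A = π(d/2)² = π(1.4450e-02 m)² = 6.560e-04 m²
R_3 = (1.61×10^-8)(1880)/(6.560e-04) = 0.04614 Ω
R_total = R_1 + R_2 + R_3 = 5.13 Ω

5.13 Ω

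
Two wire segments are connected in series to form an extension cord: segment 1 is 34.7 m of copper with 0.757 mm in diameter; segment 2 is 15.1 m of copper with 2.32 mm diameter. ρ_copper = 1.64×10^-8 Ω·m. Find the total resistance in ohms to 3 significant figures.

1.32 Ω

Segment 1: A = π(d/2)² = π(3.7850e-04 m)² = 4.501e-07 m²
R₁ = ρL/A = (1.64×10^-8)(34.7)/(4.501e-07) = 1.264 Ω
Segment 2: A = π(d/2)² = π(1.1600e-03 m)² = 4.227e-06 m²
R₂ = (1.64×10^-8)(15.1)/(4.227e-06) = 0.05858 Ω
R = R₁ + R₂ = 1.32 Ω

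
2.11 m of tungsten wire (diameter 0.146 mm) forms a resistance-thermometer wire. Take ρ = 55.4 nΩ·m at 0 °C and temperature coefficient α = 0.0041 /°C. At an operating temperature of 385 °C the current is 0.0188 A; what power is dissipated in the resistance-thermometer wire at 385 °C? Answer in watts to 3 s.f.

0.00636 W

ρ = 55.4 nΩ·m = 5.54×10^-8 Ω·m
A = π(d/2)² = π(7.3000e-05 m)² = 1.674e-08 m²
R₍0₎ = ρL/A = (5.54×10^-8)(2.11)/(1.674e-08) = 6.982 Ω
R₍385₎ = R₍0₎(1 + αΔT) = 6.982 × (1 + 0.0041×385) = 18 Ω
P = I²R = (0.0188)² × 18 = 0.00636 W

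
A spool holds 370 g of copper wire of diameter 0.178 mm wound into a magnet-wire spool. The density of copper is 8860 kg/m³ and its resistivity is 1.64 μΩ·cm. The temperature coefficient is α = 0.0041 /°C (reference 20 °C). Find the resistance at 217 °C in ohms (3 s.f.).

2000 Ω

ρ = 1.64 μΩ·cm = 1.64×10^-8 Ω·m
A = π(d/2)² = π(8.9000e-05 m)² = 2.4885e-08 m²
L = m/(density·A) = 0.37/(8860×2.4885e-08) = 1678 m
R = ρL/A = (1.64×10^-8)(1678)/(2.4885e-08) = 1106 Ω
R(217 °C) = 1106 × (1 + 0.0041×197) = 2000 Ω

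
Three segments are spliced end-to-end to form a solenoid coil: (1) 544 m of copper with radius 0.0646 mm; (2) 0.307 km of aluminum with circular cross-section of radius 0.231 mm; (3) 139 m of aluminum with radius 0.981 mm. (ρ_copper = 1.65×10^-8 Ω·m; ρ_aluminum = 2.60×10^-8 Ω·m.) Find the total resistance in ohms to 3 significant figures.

Seg 1: A = πr² = π(6.4600e-05 m)² = 1.311e-08 m²
R_1 = (1.65×10^-8)(544)/(1.311e-08) = 684.6 Ω
Seg 2: A = πr² = π(2.3100e-04 m)² = 1.676e-07 m²
R_2 = (2.60×10^-8)(307)/(1.676e-07) = 47.61 Ω
Seg 3: A = πr² = π(9.8100e-04 m)² = 3.023e-06 m²
R_3 = (2.60×10^-8)(139)/(3.023e-06) = 1.195 Ω
R_total = R_1 + R_2 + R_3 = 733 Ω

733 Ω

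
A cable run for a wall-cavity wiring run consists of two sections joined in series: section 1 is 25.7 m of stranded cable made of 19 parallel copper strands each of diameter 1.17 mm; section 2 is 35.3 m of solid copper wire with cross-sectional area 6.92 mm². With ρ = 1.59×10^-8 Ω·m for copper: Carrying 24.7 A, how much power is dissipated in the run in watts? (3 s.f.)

Section 1: A_strand = π(5.8500e-04)² = 1.075e-06 m²; R₁ = ρL/(N·A_s) = (1.59×10^-8)(25.7)/(19×1.075e-06) = 0.02 Ω
Section 2: A = 6.92 mm² = 6.920e-06 m²
R₂ = (1.59×10^-8)(35.3)/(6.920e-06) = 0.08111 Ω
R = R₁ + R₂ = 0.1011 Ω
P = I²R = (24.7)² × 0.1011 = 61.7 W

61.7 W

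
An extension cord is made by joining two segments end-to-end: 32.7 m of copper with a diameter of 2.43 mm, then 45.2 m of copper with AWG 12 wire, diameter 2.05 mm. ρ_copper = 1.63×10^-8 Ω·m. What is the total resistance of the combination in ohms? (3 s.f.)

0.338 Ω

Segment 1: A = π(d/2)² = π(1.2150e-03 m)² = 4.638e-06 m²
R₁ = ρL/A = (1.63×10^-8)(32.7)/(4.638e-06) = 0.1149 Ω
Segment 2: A = π(2.05/2 mm)² = π(1.0250e-03 m)² = 3.301e-06 m²
R₂ = (1.63×10^-8)(45.2)/(3.301e-06) = 0.2232 Ω
R = R₁ + R₂ = 0.338 Ω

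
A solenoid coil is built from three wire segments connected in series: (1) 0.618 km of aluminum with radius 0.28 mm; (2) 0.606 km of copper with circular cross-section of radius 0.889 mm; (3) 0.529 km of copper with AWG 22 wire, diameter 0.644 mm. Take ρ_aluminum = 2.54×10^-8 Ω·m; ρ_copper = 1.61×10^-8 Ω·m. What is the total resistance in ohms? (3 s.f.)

93.8 Ω

Seg 1: A = πr² = π(2.8000e-04 m)² = 2.463e-07 m²
R_1 = (2.54×10^-8)(618)/(2.463e-07) = 63.73 Ω
Seg 2: A = πr² = π(8.8900e-04 m)² = 2.483e-06 m²
R_2 = (1.61×10^-8)(606)/(2.483e-06) = 3.93 Ω
Seg 3: A = π(0.644/2 mm)² = π(3.2200e-04 m)² = 3.257e-07 m²
R_3 = (1.61×10^-8)(529)/(3.257e-07) = 26.15 Ω
R_total = R_1 + R_2 + R_3 = 93.8 Ω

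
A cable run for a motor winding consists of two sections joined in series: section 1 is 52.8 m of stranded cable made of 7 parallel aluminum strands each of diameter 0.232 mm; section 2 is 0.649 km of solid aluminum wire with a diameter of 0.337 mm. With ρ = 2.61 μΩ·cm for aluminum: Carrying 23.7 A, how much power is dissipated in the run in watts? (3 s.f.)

ρ = 2.61 μΩ·cm = 2.61×10^-8 Ω·m
Section 1: A_strand = π(1.1600e-04)² = 4.227e-08 m²; R₁ = ρL/(N·A_s) = (2.61×10^-8)(52.8)/(7×4.227e-08) = 4.657 Ω
Section 2: A = π(d/2)² = π(1.6850e-04 m)² = 8.920e-08 m²
R₂ = (2.61×10^-8)(649)/(8.920e-08) = 189.9 Ω
R = R₁ + R₂ = 194.6 Ω
P = I²R = (23.7)² × 194.6 = 1.09×10^5 W

1.09×10^5 W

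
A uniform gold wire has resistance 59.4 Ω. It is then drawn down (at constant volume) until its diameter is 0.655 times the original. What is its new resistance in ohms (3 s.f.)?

323 Ω

Volume constant ⇒ L' = L/r² with r = 0.655. R' = ρL'/A' = ρ(L/r²)/(πr²d₀²/4) = R/r⁴.
R' = 5.433 × 59.4 = 323 Ω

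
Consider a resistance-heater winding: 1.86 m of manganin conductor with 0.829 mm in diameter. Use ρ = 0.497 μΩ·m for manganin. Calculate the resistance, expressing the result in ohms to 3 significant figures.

ρ = 0.497 μΩ·m = 4.97×10^-7 Ω·m
A = π(d/2)² = π(4.1450e-04 m)² = 5.398e-07 m²
R = ρL/A = (4.97×10^-7)(1.86 m)/(5.398e-07 m²) = 1.71 Ω

1.71 Ω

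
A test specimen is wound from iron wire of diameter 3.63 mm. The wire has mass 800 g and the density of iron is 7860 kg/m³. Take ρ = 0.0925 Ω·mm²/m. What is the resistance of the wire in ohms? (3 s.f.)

0.0879 Ω

ρ = 0.0925 Ω·mm²/m = 9.25×10^-8 Ω·m
A = π(d/2)² = π(1.8150e-03 m)² = 1.0349e-05 m²
L = m/(density·A) = 0.8/(7860×1.0349e-05) = 9.835 m
R = ρL/A = (9.25×10^-8)(9.835)/(1.0349e-05) = 0.0879 Ω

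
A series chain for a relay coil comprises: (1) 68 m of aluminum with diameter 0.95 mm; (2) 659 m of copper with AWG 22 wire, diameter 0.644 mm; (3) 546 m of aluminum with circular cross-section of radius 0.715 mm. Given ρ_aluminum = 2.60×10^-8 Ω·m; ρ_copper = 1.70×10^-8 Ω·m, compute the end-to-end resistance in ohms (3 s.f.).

Seg 1: A = π(d/2)² = π(4.7500e-04 m)² = 7.088e-07 m²
R_1 = (2.60×10^-8)(68)/(7.088e-07) = 2.494 Ω
Seg 2: A = π(0.644/2 mm)² = π(3.2200e-04 m)² = 3.257e-07 m²
R_2 = (1.70×10^-8)(659)/(3.257e-07) = 34.39 Ω
Seg 3: A = πr² = π(7.1500e-04 m)² = 1.606e-06 m²
R_3 = (2.60×10^-8)(546)/(1.606e-06) = 8.839 Ω
R_total = R_1 + R_2 + R_3 = 45.7 Ω

45.7 Ω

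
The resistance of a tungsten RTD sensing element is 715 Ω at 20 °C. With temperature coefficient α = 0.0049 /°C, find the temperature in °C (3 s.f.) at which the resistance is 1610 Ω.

R = R₀(1 + α(T − T₀)) ⇒ T = T₀ + (R/R₀ − 1)/α
T = 20 + (1610/715 − 1)/0.0049 = 20 + (1.252)/0.0049 = 275 °C

275 °C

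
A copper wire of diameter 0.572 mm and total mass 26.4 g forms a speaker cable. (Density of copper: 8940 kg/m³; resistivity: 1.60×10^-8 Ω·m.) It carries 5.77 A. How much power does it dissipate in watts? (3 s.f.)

A = π(d/2)² = π(2.8600e-04 m)² = 2.5697e-07 m²
L = m/(density·A) = 0.0264/(8940×2.5697e-07) = 11.49 m
R = ρL/A = (1.60×10^-8)(11.49)/(2.5697e-07) = 0.7155 Ω
P = I²R = (5.77)² × 0.7155 = 23.8 W

23.8 W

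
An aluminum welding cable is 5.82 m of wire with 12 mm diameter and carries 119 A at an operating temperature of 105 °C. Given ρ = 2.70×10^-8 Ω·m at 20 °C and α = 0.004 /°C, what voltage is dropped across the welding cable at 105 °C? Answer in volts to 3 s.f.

A = π(d/2)² = π(6.0000e-03 m)² = 1.131e-04 m²
R₍20₎ = ρL/A = (2.70×10^-8)(5.82)/(1.131e-04) = 0.001389 Ω
R₍105₎ = R₍20₎(1 + αΔT) = 0.001389 × (1 + 0.004×85) = 0.001862 Ω
V = IR = 119 × 0.001862 = 0.222 V

0.222 V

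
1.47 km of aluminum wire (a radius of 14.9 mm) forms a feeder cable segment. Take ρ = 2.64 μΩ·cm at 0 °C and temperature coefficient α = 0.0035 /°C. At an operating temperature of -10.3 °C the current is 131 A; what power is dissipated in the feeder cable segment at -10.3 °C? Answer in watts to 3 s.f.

920 W

ρ = 2.64 μΩ·cm = 2.64×10^-8 Ω·m
A = πr² = π(1.4900e-02 m)² = 6.975e-04 m²
R₍0₎ = ρL/A = (2.64×10^-8)(1470)/(6.975e-04) = 0.05564 Ω
R₍-10.3₎ = R₍0₎(1 + αΔT) = 0.05564 × (1 + 0.0035×-10.3) = 0.05364 Ω
P = I²R = (131)² × 0.05364 = 920 W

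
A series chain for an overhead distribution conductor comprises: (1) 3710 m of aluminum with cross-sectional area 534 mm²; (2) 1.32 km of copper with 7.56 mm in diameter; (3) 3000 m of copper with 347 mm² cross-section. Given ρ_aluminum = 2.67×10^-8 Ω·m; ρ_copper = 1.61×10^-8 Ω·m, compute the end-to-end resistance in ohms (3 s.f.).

Seg 1: A = 534 mm² = 5.340e-04 m²
R_1 = (2.67×10^-8)(3710)/(5.340e-04) = 0.1855 Ω
Seg 2: A = π(d/2)² = π(3.7800e-03 m)² = 4.489e-05 m²
R_2 = (1.61×10^-8)(1320)/(4.489e-05) = 0.4734 Ω
Seg 3: A = 347 mm² = 3.470e-04 m²
R_3 = (1.61×10^-8)(3000)/(3.470e-04) = 0.1392 Ω
R_total = R_1 + R_2 + R_3 = 0.798 Ω

0.798 Ω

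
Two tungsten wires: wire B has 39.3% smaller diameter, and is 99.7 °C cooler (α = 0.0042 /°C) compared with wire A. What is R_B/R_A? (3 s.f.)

1.58

R ∝ ρL/d² with ρ ∝ (1+αΔT), so R_B/R_A = (1 − 39.3/100)⁻² × (1 − 0.0042×99.7)
= 2.714 × 0.5813 = 1.58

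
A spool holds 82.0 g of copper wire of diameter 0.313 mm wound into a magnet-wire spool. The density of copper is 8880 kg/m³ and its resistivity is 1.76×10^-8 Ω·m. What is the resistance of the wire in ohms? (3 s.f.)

A = π(d/2)² = π(1.5650e-04 m)² = 7.6945e-08 m²
L = m/(density·A) = 0.082/(8880×7.6945e-08) = 120 m
R = ρL/A = (1.76×10^-8)(120)/(7.6945e-08) = 27.5 Ω

27.5 Ω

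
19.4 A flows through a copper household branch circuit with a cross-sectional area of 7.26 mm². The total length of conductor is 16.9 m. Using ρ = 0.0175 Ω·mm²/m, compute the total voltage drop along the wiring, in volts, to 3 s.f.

ρ = 0.0175 Ω·mm²/m = 1.75×10^-8 Ω·m
A = 7.26 mm² = 7.260e-06 m²
R = ρL/A = (1.75×10^-8)(16.9)/(7.260e-06) = 0.04074 Ω
V = IR = 19.4 × 0.04074 = 0.790 V

0.790 V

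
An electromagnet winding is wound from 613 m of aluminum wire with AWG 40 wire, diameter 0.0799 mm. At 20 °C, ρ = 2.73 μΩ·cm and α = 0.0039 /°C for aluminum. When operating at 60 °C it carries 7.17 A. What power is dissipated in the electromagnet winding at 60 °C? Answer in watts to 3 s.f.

1.98×10^5 W

ρ = 2.73 μΩ·cm = 2.73×10^-8 Ω·m
A = π(0.0799/2 mm)² = π(3.9950e-05 m)² = 5.014e-09 m²
R₍20₎ = ρL/A = (2.73×10^-8)(613)/(5.014e-09) = 3338 Ω
R₍60₎ = R₍20₎(1 + αΔT) = 3338 × (1 + 0.0039×40) = 3858 Ω
P = I²R = (7.17)² × 3858 = 1.98×10^5 W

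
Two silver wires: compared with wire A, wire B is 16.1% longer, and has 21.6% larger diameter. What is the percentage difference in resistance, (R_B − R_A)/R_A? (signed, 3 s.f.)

R ∝ L/d², so R_B/R_A = (1 + 16.1/100) × (1 + 21.6/100)⁻²
= 1.161 × 0.6763 = 0.7852
(R_B − R_A)/R_A = 0.7852 − 1 = -21.5%

-21.5%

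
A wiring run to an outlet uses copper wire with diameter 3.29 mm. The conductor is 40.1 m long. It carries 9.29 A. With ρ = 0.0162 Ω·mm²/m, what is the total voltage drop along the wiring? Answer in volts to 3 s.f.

0.710 V

ρ = 0.0162 Ω·mm²/m = 1.62×10^-8 Ω·m
A = π(d/2)² = π(1.6450e-03 m)² = 8.501e-06 m²
R = ρL/A = (1.62×10^-8)(40.1)/(8.501e-06) = 0.07641 Ω
V = IR = 9.29 × 0.07641 = 0.710 V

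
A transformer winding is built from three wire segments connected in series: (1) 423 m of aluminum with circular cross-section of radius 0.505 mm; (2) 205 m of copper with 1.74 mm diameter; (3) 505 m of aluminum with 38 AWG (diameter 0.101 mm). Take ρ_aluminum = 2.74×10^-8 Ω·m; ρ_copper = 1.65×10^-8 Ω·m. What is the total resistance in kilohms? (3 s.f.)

1.74 kΩ

Seg 1: A = πr² = π(5.0500e-04 m)² = 8.012e-07 m²
R_1 = (2.74×10^-8)(423)/(8.012e-07) = 14.47 Ω
Seg 2: A = π(d/2)² = π(8.7000e-04 m)² = 2.378e-06 m²
R_2 = (1.65×10^-8)(205)/(2.378e-06) = 1.422 Ω
Seg 3: A = π(0.101/2 mm)² = π(5.0500e-05 m)² = 8.012e-09 m²
R_3 = (2.74×10^-8)(505)/(8.012e-09) = 1727 Ω
R_total = R_1 + R_2 + R_3 = 1.74 kΩ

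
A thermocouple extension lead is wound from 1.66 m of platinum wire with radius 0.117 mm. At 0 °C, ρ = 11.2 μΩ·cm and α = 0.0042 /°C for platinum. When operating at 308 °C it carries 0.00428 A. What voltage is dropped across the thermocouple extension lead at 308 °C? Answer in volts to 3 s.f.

ρ = 11.2 μΩ·cm = 1.12×10^-7 Ω·m
A = πr² = π(1.1700e-04 m)² = 4.301e-08 m²
R₍0₎ = ρL/A = (1.12×10^-7)(1.66)/(4.301e-08) = 4.323 Ω
R₍308₎ = R₍0₎(1 + αΔT) = 4.323 × (1 + 0.0042×308) = 9.916 Ω
V = IR = 0.00428 × 9.916 = 0.0424 V

0.0424 V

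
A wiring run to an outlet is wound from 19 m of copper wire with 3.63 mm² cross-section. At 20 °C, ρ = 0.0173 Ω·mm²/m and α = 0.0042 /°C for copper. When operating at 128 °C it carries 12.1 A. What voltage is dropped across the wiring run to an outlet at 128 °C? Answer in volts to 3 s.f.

1.59 V

ρ = 0.0173 Ω·mm²/m = 1.73×10^-8 Ω·m
A = 3.63 mm² = 3.630e-06 m²
R₍20₎ = ρL/A = (1.73×10^-8)(19)/(3.630e-06) = 0.09055 Ω
R₍128₎ = R₍20₎(1 + αΔT) = 0.09055 × (1 + 0.0042×108) = 0.1316 Ω
V = IR = 12.1 × 0.1316 = 1.59 V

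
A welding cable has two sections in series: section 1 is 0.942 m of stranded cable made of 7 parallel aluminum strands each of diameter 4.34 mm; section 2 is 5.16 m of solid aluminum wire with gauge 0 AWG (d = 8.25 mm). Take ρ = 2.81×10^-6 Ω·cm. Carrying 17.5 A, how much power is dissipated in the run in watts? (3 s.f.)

ρ = 2.81×10^-6 Ω·cm = 2.81×10^-8 Ω·m
Section 1: A_strand = π(2.1700e-03)² = 1.479e-05 m²; R₁ = ρL/(N·A_s) = (2.81×10^-8)(0.942)/(7×1.479e-05) = 2.556×10^-4 Ω
Section 2: A = π(8.25/2 mm)² = π(4.1250e-03 m)² = 5.346e-05 m²
R₂ = (2.81×10^-8)(5.16)/(5.346e-05) = 0.002712 Ω
R = R₁ + R₂ = 0.002968 Ω
P = I²R = (17.5)² × 0.002968 = 0.909 W

0.909 W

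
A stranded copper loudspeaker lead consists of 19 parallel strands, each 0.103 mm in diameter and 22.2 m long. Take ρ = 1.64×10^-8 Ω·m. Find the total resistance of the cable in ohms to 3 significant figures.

2.30 Ω

A_strand = π(5.1500e-05 m)² = 8.332e-09 m²
R_strand = ρL/A = (1.64×10^-8)(22.2)/(8.332e-09) = 43.7 Ω
R_total = R_strand/N = 43.7/19 = 2.30 Ω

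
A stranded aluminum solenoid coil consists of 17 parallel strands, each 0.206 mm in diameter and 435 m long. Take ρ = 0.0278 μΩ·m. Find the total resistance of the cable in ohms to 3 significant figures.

21.3 Ω

ρ = 0.0278 μΩ·m = 2.78×10^-8 Ω·m
A_strand = π(1.0300e-04 m)² = 3.333e-08 m²
R_strand = ρL/A = (2.78×10^-8)(435)/(3.333e-08) = 362.8 Ω
R_total = R_strand/N = 362.8/17 = 21.3 Ω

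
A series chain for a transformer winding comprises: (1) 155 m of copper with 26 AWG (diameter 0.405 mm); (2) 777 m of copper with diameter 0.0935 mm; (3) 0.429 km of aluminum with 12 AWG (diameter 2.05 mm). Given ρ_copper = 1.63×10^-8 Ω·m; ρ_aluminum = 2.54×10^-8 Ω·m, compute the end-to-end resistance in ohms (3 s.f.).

Seg 1: A = π(0.405/2 mm)² = π(2.0250e-04 m)² = 1.288e-07 m²
R_1 = (1.63×10^-8)(155)/(1.288e-07) = 19.61 Ω
Seg 2: A = π(d/2)² = π(4.6750e-05 m)² = 6.866e-09 m²
R_2 = (1.63×10^-8)(777)/(6.866e-09) = 1845 Ω
Seg 3: A = π(2.05/2 mm)² = π(1.0250e-03 m)² = 3.301e-06 m²
R_3 = (2.54×10^-8)(429)/(3.301e-06) = 3.301 Ω
R_total = R_1 + R_2 + R_3 = 1870 Ω

1870 Ω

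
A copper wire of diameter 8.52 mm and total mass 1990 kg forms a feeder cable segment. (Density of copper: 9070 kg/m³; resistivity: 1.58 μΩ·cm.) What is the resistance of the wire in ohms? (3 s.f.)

ρ = 1.58 μΩ·cm = 1.58×10^-8 Ω·m
A = π(d/2)² = π(4.2600e-03 m)² = 5.7012e-05 m²
L = m/(density·A) = 1990/(9070×5.7012e-05) = 3848 m
R = ρL/A = (1.58×10^-8)(3848)/(5.7012e-05) = 1.07 Ω

1.07 Ω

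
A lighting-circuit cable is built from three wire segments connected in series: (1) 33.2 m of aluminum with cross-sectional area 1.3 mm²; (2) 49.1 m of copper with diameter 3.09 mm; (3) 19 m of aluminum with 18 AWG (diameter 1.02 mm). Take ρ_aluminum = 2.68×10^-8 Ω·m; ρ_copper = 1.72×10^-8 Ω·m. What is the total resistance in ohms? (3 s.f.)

Seg 1: A = 1.3 mm² = 1.300e-06 m²
R_1 = (2.68×10^-8)(33.2)/(1.300e-06) = 0.6844 Ω
Seg 2: A = π(d/2)² = π(1.5450e-03 m)² = 7.499e-06 m²
R_2 = (1.72×10^-8)(49.1)/(7.499e-06) = 0.1126 Ω
Seg 3: A = π(1.02/2 mm)² = π(5.1000e-04 m)² = 8.171e-07 m²
R_3 = (2.68×10^-8)(19)/(8.171e-07) = 0.6232 Ω
R_total = R_1 + R_2 + R_3 = 1.42 Ω

1.42 Ω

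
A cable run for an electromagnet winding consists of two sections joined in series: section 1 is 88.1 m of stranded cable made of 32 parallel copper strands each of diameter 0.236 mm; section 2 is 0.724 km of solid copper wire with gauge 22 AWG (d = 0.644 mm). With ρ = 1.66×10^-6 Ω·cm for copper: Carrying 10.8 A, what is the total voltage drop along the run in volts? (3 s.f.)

ρ = 1.66×10^-6 Ω·cm = 1.66×10^-8 Ω·m
Section 1: A_strand = π(1.1800e-04)² = 4.374e-08 m²; R₁ = ρL/(N·A_s) = (1.66×10^-8)(88.1)/(32×4.374e-08) = 1.045 Ω
Section 2: A = π(0.644/2 mm)² = π(3.2200e-04 m)² = 3.257e-07 m²
R₂ = (1.66×10^-8)(724)/(3.257e-07) = 36.9 Ω
R = R₁ + R₂ = 37.94 Ω
V = IR = 10.8 × 37.94 = 410 V

410 V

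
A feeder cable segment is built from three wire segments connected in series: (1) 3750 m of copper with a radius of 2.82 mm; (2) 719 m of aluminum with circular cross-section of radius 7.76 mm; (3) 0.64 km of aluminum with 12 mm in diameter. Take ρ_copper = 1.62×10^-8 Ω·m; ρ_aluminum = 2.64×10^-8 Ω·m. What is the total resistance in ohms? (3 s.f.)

2.68 Ω

Seg 1: A = πr² = π(2.8200e-03 m)² = 2.498e-05 m²
R_1 = (1.62×10^-8)(3750)/(2.498e-05) = 2.432 Ω
Seg 2: A = πr² = π(7.7600e-03 m)² = 1.892e-04 m²
R_2 = (2.64×10^-8)(719)/(1.892e-04) = 0.1003 Ω
Seg 3: A = π(d/2)² = π(6.0000e-03 m)² = 1.131e-04 m²
R_3 = (2.64×10^-8)(640)/(1.131e-04) = 0.1494 Ω
R_total = R_1 + R_2 + R_3 = 2.68 Ω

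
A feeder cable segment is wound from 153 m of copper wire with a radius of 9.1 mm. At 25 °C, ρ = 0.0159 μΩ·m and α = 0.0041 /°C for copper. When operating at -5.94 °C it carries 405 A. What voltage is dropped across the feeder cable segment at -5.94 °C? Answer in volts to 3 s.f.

ρ = 0.0159 μΩ·m = 1.59×10^-8 Ω·m
A = πr² = π(9.1000e-03 m)² = 2.602e-04 m²
R₍25₎ = ρL/A = (1.59×10^-8)(153)/(2.602e-04) = 0.009351 Ω
R₍-5.94₎ = R₍25₎(1 + αΔT) = 0.009351 × (1 + 0.0041×-30.9) = 0.008165 Ω
V = IR = 405 × 0.008165 = 3.31 V

3.31 V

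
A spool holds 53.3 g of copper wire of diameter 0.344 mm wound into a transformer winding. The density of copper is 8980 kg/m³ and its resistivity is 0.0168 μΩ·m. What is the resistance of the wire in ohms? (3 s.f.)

ρ = 0.0168 μΩ·m = 1.68×10^-8 Ω·m
A = π(d/2)² = π(1.7200e-04 m)² = 9.2941e-08 m²
L = m/(density·A) = 0.0533/(8980×9.2941e-08) = 63.86 m
R = ρL/A = (1.68×10^-8)(63.86)/(9.2941e-08) = 11.5 Ω

11.5 Ω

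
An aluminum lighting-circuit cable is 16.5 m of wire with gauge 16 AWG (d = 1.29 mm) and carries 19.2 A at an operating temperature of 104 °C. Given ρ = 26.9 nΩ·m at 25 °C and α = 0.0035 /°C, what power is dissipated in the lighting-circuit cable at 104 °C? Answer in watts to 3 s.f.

ρ = 26.9 nΩ·m = 2.69×10^-8 Ω·m
A = π(1.29/2 mm)² = π(6.4500e-04 m)² = 1.307e-06 m²
R₍25₎ = ρL/A = (2.69×10^-8)(16.5)/(1.307e-06) = 0.3396 Ω
R₍104₎ = R₍25₎(1 + αΔT) = 0.3396 × (1 + 0.0035×79) = 0.4335 Ω
P = I²R = (19.2)² × 0.4335 = 160 W

160 W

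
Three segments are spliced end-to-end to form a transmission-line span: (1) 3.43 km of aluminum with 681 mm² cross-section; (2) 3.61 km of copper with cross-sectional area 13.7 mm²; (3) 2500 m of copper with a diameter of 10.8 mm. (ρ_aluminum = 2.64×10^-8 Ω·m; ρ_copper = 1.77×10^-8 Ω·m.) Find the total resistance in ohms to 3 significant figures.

Seg 1: A = 681 mm² = 6.810e-04 m²
R_1 = (2.64×10^-8)(3430)/(6.810e-04) = 0.133 Ω
Seg 2: A = 13.7 mm² = 1.370e-05 m²
R_2 = (1.77×10^-8)(3610)/(1.370e-05) = 4.664 Ω
Seg 3: A = π(d/2)² = π(5.4000e-03 m)² = 9.161e-05 m²
R_3 = (1.77×10^-8)(2500)/(9.161e-05) = 0.483 Ω
R_total = R_1 + R_2 + R_3 = 5.28 Ω

5.28 Ω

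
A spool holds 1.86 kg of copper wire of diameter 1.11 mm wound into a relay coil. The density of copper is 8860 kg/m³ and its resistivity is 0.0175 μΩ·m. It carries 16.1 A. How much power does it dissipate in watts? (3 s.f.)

1020 W

ρ = 0.0175 μΩ·m = 1.75×10^-8 Ω·m
A = π(d/2)² = π(5.5500e-04 m)² = 9.6769e-07 m²
L = m/(density·A) = 1.86/(8860×9.6769e-07) = 216.9 m
R = ρL/A = (1.75×10^-8)(216.9)/(9.6769e-07) = 3.923 Ω
P = I²R = (16.1)² × 3.923 = 1020 W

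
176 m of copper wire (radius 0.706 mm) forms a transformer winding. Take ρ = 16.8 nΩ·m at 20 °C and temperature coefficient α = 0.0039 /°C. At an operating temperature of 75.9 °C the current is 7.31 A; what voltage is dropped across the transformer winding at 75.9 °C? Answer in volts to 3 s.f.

16.8 V

ρ = 16.8 nΩ·m = 1.68×10^-8 Ω·m
A = πr² = π(7.0600e-04 m)² = 1.566e-06 m²
R₍20₎ = ρL/A = (1.68×10^-8)(176)/(1.566e-06) = 1.888 Ω
R₍75.9₎ = R₍20₎(1 + αΔT) = 1.888 × (1 + 0.0039×55.9) = 2.3 Ω
V = IR = 7.31 × 2.3 = 16.8 V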